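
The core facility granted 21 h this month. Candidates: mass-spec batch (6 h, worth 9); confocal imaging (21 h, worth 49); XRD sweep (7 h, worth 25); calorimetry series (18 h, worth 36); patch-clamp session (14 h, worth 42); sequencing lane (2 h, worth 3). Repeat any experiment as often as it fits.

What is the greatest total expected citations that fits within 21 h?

75

Ranking by ratio (expected citations/h): XRD sweep 3.57, patch-clamp session 3.00, confocal imaging 2.33.
Best packing: 3×XRD sweep — 21 h, 75 total.
That's the maximum — no swap from here does better than 75.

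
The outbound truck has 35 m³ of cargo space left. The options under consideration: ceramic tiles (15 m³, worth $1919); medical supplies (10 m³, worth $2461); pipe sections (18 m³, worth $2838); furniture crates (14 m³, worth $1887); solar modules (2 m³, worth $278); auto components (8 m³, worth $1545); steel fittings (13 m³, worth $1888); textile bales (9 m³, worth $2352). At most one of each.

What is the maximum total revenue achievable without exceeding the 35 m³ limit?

6979

Ranking by ratio (revenue/m³): textile bales 261.33, medical supplies 246.10, auto components 193.12.
A density-first pass picks medical supplies + solar modules + auto components + textile bales — 6636 at 29 m³.
Dropping auto components frees 8 m³; slotting in steel fittings (13 m³) lifts the total to 6979 at 34 m³.
Next best is medical supplies + furniture crates + solar modules + textile bales at 6978 (35 m³) — short by 1.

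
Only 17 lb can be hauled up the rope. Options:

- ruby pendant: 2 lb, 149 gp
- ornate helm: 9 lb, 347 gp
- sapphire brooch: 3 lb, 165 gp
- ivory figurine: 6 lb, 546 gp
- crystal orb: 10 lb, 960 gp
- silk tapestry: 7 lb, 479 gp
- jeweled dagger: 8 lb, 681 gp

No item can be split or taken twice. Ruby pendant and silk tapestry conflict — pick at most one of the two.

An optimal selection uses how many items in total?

Optimal total is 1506.
For example ivory figurine + crystal orb achieves it, using 16 lb.
Every optimal selection uses 2 items.

2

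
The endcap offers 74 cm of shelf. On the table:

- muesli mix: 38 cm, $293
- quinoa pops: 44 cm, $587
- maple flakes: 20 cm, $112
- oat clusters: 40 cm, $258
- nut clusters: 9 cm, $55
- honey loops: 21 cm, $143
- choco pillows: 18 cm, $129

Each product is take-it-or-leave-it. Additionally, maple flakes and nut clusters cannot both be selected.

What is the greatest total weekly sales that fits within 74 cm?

Greedy by ratio would take quinoa pops + nut clusters + choco pillows: 71 cm used, total 771.
Dropping choco pillows frees 18 cm; slotting in honey loops (21 cm) lifts the total to 785 at 74 cm.

785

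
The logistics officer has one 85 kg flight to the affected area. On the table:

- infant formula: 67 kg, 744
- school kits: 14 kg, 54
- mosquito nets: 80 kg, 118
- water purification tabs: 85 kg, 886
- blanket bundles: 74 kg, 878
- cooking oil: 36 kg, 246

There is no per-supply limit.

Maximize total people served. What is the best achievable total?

886

Greedy by ratio would take blanket bundles: 74 kg used, total 878.
The 74 kg tied up in blanket bundles is better spent on water purification tabs — total rises to 886 (85 kg).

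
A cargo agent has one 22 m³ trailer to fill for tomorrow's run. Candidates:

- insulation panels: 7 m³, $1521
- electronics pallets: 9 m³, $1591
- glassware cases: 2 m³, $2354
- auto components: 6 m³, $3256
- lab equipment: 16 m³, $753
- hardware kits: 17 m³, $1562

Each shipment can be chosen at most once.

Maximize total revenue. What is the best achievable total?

7201

Greedy by ratio would take insulation panels + glassware cases + auto components: 15 m³ used, total 7131.
Dropping insulation panels frees 7 m³; slotting in electronics pallets (9 m³) lifts the total to 7201 at 17 m³.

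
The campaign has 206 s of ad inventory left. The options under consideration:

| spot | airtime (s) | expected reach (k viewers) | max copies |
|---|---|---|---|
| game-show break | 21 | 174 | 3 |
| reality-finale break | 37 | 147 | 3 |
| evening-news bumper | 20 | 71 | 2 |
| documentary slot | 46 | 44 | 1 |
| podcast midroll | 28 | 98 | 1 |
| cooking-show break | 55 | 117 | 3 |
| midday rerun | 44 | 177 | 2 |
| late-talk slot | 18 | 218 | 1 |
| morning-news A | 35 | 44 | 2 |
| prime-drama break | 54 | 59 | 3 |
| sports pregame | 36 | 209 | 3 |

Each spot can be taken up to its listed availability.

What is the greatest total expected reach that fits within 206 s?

1367

Ranking by ratio (expected reach/s): late-talk slot 12.11, game-show break 8.29, sports pregame 5.81.
Best packing: 3×game-show break + late-talk slot + 3×sports pregame — 189 s, 1367 total.
Every other selection either busts 206 s or exceeds an availability limit or fails to beat 1367.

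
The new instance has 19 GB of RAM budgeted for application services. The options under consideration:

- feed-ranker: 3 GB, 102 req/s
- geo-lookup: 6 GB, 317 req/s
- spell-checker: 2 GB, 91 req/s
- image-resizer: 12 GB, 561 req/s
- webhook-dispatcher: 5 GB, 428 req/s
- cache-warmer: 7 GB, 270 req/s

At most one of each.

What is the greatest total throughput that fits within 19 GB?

Greedy by ratio would take feed-ranker + geo-lookup + spell-checker + webhook-dispatcher: 16 GB used, total 938.
Replace feed-ranker and geo-lookup with image-resizer: the trade gains 142 net, giving 1080 at 19 GB.
Runner-up geo-lookup + webhook-dispatcher + cache-warmer tops out at 1015.

1080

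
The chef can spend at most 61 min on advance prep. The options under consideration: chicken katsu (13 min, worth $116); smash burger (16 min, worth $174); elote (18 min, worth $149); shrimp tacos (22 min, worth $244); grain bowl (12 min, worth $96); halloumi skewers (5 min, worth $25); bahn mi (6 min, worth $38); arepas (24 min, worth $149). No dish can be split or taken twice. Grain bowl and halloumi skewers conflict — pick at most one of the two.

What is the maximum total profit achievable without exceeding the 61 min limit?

592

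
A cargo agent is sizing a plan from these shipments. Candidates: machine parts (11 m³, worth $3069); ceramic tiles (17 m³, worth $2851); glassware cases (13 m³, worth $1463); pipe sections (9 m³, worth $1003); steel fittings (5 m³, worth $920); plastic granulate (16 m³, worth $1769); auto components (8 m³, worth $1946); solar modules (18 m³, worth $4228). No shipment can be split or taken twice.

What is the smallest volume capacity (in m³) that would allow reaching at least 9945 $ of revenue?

42

Minimise m³ subject to total revenue ≥ 9945.
Taking machine parts + steel fittings + auto components + solar modules gives 10163 (≥ 9945) for 42 m³.
No combination under 42 m³ hits 9945.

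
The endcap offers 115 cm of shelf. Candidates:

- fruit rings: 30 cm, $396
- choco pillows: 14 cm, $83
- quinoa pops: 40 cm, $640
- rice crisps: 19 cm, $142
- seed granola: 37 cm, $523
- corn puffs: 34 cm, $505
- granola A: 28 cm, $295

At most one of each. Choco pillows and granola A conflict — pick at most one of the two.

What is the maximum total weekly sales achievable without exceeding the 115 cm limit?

The ratio ordering already packs tightly: quinoa pops + seed granola + corn puffs, 111 cm, 1668.
Runner-up fruit rings + quinoa pops + seed granola tops out at 1559.

1668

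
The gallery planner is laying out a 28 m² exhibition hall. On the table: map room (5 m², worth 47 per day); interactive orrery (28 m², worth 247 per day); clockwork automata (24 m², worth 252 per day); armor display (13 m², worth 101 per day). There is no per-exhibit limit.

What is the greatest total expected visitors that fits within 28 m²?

252

The ratio ordering already packs tightly: clockwork automata, 24 m², 252.
That's the maximum — no swap from here does better than 252.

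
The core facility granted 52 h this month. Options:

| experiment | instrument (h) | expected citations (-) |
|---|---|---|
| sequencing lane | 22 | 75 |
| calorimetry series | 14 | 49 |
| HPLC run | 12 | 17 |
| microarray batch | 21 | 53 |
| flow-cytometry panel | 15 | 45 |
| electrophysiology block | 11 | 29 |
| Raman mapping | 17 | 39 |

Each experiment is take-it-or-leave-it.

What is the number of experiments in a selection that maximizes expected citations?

Best achievable expected citations is 169.
For example sequencing lane + calorimetry series + flow-cytometry panel achieves it, using 51 h.
All optima have 3 experiments.

3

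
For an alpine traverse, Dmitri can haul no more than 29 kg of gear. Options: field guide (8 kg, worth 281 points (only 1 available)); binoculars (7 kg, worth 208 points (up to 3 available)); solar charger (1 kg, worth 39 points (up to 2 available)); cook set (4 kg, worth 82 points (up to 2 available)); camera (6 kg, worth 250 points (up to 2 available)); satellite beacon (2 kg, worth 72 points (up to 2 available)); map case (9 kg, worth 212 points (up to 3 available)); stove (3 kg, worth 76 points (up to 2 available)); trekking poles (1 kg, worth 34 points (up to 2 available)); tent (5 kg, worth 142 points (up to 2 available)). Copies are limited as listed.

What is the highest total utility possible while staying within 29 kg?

1079

A density-first pass picks field guide + 2×solar charger + 2×camera + 2×satellite beacon + 2×trekking poles — 1071 at 28 kg.
Dropping 2×trekking poles frees 2 kg; slotting in stove (3 kg) lifts the total to 1079 at 29 kg.
No other feasible combination exceeds 1079.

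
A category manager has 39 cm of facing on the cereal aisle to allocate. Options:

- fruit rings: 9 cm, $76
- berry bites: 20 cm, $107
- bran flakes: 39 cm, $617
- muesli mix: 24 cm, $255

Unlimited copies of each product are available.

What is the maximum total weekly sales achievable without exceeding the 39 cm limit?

617

Density check — bran flakes 15.82, muesli mix 10.62, fruit rings 8.44 are the best per cm.
The ratio ordering already packs tightly: bran flakes, 39 cm, 617.
That's the maximum — no swap from here does better than 617.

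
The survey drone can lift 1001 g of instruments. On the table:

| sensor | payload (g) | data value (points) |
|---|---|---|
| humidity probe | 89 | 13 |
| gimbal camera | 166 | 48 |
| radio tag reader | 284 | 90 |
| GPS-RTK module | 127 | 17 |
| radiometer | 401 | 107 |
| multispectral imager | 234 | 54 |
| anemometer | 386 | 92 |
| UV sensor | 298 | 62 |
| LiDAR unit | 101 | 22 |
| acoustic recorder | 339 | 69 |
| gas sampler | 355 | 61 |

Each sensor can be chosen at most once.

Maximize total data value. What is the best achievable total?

Best packing: gimbal camera + radio tag reader + radiometer + LiDAR unit — 952 g, 267 total.
Runner-up gimbal camera + radio tag reader + GPS-RTK module + radiometer tops out at 262.

267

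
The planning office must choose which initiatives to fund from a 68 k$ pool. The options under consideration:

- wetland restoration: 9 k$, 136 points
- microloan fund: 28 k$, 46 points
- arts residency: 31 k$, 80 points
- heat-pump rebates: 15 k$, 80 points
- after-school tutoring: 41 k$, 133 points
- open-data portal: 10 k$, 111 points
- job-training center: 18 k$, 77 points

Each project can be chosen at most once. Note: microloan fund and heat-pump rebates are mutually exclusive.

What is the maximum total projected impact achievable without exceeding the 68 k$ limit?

Filling by ratio: wetland restoration + heat-pump rebates + open-data portal + job-training center for 404, with 16 k$ left unused.
The 18 k$ tied up in job-training center is better spent on arts residency — total rises to 407 (65 k$).
An exhaustive check of the 128 subsets confirms 407.

407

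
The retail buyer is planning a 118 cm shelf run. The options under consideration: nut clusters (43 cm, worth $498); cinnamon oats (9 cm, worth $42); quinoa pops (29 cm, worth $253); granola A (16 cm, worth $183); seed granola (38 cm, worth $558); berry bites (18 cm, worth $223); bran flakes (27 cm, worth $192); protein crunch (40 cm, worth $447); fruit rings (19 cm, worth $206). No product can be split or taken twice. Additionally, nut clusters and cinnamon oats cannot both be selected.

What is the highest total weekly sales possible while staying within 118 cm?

1485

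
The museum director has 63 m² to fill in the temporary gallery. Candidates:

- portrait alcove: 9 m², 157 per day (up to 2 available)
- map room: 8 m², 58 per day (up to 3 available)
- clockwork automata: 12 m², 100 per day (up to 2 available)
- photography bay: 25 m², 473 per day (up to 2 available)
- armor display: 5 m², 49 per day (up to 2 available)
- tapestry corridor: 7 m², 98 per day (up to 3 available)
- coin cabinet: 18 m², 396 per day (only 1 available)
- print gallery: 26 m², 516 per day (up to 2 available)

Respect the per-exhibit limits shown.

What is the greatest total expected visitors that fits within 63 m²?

1226

2×portrait alcove + coin cabinet + print gallery uses 62 of the 63 m² and totals 1226.
Nothing else within 63 m² beats 1226.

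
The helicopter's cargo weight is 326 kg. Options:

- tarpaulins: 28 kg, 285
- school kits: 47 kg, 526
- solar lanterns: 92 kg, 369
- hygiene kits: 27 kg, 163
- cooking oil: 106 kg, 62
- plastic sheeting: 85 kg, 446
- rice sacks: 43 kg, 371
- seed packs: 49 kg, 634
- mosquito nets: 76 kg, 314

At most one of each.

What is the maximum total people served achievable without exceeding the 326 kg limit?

2425

The ratio ordering already packs tightly: tarpaulins + school kits + hygiene kits + plastic sheeting + rice sacks + seed packs, 279 kg, 2425.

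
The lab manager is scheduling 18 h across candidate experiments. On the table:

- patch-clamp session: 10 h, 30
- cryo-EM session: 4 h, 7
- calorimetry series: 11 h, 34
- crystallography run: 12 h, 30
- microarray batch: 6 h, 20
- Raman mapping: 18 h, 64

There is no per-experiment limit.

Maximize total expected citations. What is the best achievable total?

Taking Raman mapping: 18 h used, 64 in expected citations.

64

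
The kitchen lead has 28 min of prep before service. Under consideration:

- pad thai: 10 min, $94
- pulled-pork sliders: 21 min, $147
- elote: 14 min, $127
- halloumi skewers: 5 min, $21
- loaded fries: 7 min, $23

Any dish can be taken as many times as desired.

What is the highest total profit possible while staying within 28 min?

254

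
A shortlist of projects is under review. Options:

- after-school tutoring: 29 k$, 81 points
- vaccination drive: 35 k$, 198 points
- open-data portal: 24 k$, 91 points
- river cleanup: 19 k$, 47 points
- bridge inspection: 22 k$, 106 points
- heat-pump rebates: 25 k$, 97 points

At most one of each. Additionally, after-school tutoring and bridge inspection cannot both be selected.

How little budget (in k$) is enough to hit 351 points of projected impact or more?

Need the lightest bundle worth ≥ 351.
Taking vaccination drive + river cleanup + bridge inspection gives 351 (≥ 351) for 76 k$.
Below 76 k$ the best achievable stays under 351.

76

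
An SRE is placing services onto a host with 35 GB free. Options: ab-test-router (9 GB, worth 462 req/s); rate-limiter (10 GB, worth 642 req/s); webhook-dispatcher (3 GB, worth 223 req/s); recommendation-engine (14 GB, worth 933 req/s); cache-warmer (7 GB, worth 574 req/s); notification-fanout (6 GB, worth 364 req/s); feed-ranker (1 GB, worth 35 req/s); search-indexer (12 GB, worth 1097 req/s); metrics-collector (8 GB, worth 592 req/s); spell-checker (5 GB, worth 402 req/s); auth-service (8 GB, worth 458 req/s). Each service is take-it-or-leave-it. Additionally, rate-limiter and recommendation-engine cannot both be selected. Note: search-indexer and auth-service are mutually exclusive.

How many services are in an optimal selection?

5

The maximum throughput within 35 GB is 2888.
One optimal bundle: webhook-dispatcher + cache-warmer + search-indexer + metrics-collector + spell-checker (35 GB).
Every optimal selection uses 5 services.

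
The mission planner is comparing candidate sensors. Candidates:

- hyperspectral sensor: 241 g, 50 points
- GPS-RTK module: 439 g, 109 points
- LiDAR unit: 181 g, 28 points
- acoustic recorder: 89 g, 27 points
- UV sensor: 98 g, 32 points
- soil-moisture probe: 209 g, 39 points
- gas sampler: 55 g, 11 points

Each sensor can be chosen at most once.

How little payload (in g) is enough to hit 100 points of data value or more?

Look for the lowest-payload combination reaching 100.
hyperspectral sensor + acoustic recorder + UV sensor reaches 109 using 428 g.
Below 428 g the best achievable stays under 100.

428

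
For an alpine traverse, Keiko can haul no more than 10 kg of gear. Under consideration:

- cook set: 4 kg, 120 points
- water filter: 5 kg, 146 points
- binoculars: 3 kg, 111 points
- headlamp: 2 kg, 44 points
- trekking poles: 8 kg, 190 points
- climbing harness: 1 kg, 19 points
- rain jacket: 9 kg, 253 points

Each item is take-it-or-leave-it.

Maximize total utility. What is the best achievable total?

301

Taking the top-ratio items first gives cook set + binoculars + headlamp + climbing harness for 294 (10 kg).
Dropping cook set and climbing harness frees 5 kg; slotting in water filter (5 kg) lifts the total to 301 at 10 kg.
Runner-up cook set + binoculars + headlamp + climbing harness tops out at 294.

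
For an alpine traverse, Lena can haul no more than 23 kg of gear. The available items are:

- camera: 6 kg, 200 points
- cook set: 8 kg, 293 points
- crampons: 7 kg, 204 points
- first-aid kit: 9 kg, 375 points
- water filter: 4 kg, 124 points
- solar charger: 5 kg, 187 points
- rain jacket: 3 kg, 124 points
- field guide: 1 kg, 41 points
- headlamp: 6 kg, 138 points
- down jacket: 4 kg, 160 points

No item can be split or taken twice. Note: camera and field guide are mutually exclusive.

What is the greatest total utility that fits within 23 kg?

Greedy by ratio would take first-aid kit + solar charger + rain jacket + field guide + down jacket: 22 kg used, total 887.
Replace rain jacket and down jacket with cook set: the trade gains 9 net, giving 896 at 23 kg.

896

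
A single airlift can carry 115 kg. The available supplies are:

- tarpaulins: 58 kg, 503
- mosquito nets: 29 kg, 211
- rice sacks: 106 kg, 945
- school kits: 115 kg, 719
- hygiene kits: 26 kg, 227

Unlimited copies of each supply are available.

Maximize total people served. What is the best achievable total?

957

By people served per kg: rice sacks 8.92, hygiene kits 8.73, tarpaulins 8.67, mosquito nets 7.28 lead.
The ratio heuristic lands on rice sacks (945) but leaves 9 kg idle.
Dropping rice sacks frees 106 kg; slotting in tarpaulins + 2×hygiene kits (110 kg) lifts the total to 957 at 110 kg.
No other feasible combination exceeds 957.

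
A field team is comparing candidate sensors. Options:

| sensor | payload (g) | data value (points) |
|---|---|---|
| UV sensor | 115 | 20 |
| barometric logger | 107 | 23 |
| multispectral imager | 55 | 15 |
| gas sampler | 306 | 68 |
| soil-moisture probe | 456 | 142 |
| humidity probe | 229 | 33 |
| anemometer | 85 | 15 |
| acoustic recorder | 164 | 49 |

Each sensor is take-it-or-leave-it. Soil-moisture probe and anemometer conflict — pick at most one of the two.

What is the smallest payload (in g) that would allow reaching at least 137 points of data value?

Minimise g subject to total data value ≥ 137.
soil-moisture probe: 142 data value at 456 g.
Any bundle with less than 456 g falls short of 137.

456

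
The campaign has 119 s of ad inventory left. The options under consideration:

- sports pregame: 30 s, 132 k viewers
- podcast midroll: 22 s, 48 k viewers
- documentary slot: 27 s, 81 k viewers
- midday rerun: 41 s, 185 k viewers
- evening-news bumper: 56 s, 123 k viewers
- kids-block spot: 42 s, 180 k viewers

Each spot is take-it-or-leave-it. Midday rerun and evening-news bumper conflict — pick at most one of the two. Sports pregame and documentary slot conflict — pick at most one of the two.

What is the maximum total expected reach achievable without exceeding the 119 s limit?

By expected reach per s: midday rerun 4.51, sports pregame 4.40, kids-block spot 4.29, documentary slot 3.00 lead.
Sports pregame + midday rerun + kids-block spot uses 113 of the 119 s and totals 497.
The closest alternative, documentary slot + midday rerun + kids-block spot, reaches only 446.

497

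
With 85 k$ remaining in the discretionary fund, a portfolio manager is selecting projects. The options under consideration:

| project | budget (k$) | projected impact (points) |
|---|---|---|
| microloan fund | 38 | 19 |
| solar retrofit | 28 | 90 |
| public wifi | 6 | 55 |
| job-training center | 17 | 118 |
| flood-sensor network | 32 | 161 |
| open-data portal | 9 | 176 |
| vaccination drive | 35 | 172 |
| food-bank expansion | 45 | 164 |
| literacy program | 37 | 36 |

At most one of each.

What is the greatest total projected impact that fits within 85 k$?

564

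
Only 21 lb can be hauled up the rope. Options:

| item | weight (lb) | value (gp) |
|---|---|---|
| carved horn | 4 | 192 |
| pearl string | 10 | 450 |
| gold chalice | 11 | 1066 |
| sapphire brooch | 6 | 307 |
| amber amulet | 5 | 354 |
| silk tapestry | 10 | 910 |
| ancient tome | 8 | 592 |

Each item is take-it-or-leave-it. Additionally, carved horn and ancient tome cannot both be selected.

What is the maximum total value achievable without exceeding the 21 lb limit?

1976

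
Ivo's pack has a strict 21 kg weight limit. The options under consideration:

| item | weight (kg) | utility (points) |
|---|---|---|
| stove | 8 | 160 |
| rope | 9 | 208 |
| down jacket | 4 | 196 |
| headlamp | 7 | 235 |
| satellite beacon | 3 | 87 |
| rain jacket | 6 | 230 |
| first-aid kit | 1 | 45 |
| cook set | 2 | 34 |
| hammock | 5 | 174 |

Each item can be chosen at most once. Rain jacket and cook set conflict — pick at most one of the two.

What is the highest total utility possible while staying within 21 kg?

Down jacket + headlamp + satellite beacon + rain jacket + first-aid kit uses 21 of the 21 kg and totals 793.
Nothing else feasible within 21 kg beats 793.

793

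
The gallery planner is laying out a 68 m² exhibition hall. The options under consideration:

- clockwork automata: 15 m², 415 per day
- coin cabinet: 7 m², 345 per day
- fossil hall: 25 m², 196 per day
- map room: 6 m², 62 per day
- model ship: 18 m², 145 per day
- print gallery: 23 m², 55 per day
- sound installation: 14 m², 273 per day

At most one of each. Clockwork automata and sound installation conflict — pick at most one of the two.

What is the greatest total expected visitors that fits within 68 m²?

Best packing: clockwork automata + coin cabinet + fossil hall + model ship — 65 m², 1101 total.
The closest alternative, clockwork automata + coin cabinet + fossil hall + map room, reaches only 1018.

1101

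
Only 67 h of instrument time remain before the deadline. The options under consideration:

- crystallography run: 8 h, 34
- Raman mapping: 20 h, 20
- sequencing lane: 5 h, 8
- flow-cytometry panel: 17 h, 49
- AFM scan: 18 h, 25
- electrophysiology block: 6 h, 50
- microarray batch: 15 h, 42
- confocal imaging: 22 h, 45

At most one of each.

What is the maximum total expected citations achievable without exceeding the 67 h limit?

Density check — electrophysiology block 8.33, crystallography run 4.25, flow-cytometry panel 2.88, microarray batch 2.80 are the best per h.
The ratio heuristic lands on crystallography run + sequencing lane + flow-cytometry panel + electrophysiology block + microarray batch (183) but leaves 16 h idle.
Replace sequencing lane with AFM scan: the trade gains 17 net, giving 200 at 64 h.
Next best is crystallography run + Raman mapping + flow-cytometry panel + electrophysiology block + microarray batch at 195 (66 h) — short by 5.

200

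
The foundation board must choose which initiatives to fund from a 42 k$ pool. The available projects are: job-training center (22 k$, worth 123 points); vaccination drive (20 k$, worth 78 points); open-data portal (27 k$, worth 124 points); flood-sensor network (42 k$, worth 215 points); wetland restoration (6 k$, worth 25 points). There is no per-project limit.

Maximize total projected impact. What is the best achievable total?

215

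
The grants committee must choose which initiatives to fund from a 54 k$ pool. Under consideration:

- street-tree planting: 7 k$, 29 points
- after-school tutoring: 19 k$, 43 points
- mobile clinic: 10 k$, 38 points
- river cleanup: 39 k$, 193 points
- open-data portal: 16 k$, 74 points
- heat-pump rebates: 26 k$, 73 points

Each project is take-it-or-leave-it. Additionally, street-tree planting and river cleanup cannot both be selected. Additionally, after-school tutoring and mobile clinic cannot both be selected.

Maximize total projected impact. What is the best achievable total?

Taking mobile clinic + river cleanup: 49 k$ used, 231 in projected impact.
Next best is river cleanup at 193 (39 k$) — short by 38.

231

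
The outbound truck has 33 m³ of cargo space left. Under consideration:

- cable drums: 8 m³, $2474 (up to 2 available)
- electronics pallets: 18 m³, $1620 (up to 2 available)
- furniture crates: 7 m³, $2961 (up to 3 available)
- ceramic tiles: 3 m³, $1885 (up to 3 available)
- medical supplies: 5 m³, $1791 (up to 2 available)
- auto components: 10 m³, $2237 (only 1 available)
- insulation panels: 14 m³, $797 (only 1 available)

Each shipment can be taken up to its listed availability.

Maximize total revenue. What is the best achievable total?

A density-first pass picks 3×furniture crates + 3×ceramic tiles — 14538 at 30 m³.
Dropping furniture crates frees 7 m³; slotting in 2×medical supplies (10 m³) lifts the total to 15159 at 33 m³.
No other feasible combination exceeds 15159.

15159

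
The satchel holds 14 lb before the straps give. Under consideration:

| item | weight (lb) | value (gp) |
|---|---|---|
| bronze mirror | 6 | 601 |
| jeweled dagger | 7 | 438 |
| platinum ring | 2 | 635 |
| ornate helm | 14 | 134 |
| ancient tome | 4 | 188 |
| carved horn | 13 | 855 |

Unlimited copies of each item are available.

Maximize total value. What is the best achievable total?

The ratio ordering already packs tightly: 7×platinum ring, 14 lb, 4445.
That's the maximum — no swap from here does better than 4445.

4445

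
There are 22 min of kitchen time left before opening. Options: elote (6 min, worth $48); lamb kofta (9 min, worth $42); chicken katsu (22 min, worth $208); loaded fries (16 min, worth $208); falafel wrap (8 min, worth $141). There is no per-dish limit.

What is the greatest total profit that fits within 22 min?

330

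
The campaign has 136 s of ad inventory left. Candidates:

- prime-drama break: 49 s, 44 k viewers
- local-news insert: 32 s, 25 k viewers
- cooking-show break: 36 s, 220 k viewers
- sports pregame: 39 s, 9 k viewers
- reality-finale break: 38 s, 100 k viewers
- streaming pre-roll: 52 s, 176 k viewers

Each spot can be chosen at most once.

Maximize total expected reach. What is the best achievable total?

496

Ranking by ratio (expected reach/s): cooking-show break 6.11, streaming pre-roll 3.38, reality-finale break 2.63.
Taking cooking-show break + reality-finale break + streaming pre-roll: 126 s used, 496 in expected reach.
The spare 10 s is too small for any remaining spot, and no exchange beats 496.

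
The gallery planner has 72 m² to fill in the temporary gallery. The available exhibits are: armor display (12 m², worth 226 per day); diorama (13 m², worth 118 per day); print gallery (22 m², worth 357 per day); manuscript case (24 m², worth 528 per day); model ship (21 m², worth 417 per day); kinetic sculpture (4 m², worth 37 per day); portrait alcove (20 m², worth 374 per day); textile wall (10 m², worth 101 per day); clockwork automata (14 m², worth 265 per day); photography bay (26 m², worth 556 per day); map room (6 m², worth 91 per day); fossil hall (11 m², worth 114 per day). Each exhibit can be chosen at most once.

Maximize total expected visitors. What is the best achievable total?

1501

Ranking by ratio (expected visitors/m²): manuscript case 22.00, photography bay 21.38, model ship 19.86.
The ratio ordering already packs tightly: manuscript case + model ship + photography bay, 71 m², 1501.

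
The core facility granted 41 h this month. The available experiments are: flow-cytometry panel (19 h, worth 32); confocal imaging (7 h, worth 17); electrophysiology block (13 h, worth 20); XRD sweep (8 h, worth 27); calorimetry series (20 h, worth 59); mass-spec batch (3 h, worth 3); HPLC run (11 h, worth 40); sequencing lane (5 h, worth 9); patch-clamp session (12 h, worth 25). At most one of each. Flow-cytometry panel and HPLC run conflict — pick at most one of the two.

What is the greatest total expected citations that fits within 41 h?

126

Density check — HPLC run 3.64, XRD sweep 3.38, calorimetry series 2.95 are the best per h.
XRD sweep + calorimetry series + HPLC run uses 39 of the 41 h and totals 126.
The closest alternative, confocal imaging + calorimetry series + mass-spec batch + HPLC run, reaches only 119.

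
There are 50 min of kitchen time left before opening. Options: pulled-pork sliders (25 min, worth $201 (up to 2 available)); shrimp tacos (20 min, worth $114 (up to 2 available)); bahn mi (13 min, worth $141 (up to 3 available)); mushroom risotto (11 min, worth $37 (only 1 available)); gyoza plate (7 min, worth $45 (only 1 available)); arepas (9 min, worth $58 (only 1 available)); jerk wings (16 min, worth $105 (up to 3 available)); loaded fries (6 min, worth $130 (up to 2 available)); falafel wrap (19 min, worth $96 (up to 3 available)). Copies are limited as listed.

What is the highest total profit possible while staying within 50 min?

602

By profit per min: loaded fries 21.67, bahn mi 10.85, pulled-pork sliders 8.04 lead.
Filling by ratio: 2×bahn mi + arepas + 2×loaded fries for 600, with 3 min left unused.
Dropping bahn mi and arepas frees 22 min; slotting in pulled-pork sliders (25 min) lifts the total to 602 at 50 min.
Nothing else within 50 min beats 602.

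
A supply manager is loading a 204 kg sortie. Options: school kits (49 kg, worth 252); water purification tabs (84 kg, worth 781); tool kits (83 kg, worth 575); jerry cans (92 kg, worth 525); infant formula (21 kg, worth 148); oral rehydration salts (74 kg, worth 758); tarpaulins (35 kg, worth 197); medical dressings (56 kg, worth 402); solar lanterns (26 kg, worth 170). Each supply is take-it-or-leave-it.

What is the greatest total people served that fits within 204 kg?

Taking the top-ratio supplies first gives water purification tabs + infant formula + oral rehydration salts for 1687 (179 kg).
The 21 kg tied up in infant formula is better spent on tarpaulins — total rises to 1736 (193 kg).
The closest alternative, water purification tabs + oral rehydration salts + solar lanterns, reaches only 1709.

1736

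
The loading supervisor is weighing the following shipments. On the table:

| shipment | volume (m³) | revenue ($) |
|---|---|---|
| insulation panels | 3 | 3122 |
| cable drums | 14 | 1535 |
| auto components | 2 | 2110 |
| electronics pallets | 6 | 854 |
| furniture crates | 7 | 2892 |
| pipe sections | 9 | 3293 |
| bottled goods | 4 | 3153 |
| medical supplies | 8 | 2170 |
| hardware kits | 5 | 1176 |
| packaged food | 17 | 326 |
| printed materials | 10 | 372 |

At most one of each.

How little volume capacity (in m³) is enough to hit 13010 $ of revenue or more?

24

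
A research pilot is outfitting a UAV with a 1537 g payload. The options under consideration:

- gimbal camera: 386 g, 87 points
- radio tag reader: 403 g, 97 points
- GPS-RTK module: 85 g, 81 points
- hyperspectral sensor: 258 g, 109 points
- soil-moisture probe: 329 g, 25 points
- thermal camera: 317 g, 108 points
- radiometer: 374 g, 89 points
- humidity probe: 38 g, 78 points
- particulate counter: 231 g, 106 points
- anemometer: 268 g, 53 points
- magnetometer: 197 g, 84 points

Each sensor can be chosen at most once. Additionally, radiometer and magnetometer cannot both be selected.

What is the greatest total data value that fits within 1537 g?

Taking radio tag reader + GPS-RTK module + hyperspectral sensor + thermal camera + humidity probe + particulate counter + magnetometer: 1529 g used, 663 in data value.

663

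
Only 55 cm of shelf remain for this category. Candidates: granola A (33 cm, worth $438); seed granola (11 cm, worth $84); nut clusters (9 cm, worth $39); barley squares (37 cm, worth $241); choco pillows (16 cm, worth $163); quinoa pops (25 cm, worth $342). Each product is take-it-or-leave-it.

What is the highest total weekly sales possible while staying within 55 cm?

601

By weekly sales per cm: quinoa pops 13.68, granola A 13.27, choco pillows 10.19 lead.
A density-first pass picks seed granola + choco pillows + quinoa pops — 589 at 52 cm.
Dropping seed granola and quinoa pops frees 36 cm; slotting in granola A (33 cm) lifts the total to 601 at 49 cm.
The closest alternative, seed granola + choco pillows + quinoa pops, reaches only 589.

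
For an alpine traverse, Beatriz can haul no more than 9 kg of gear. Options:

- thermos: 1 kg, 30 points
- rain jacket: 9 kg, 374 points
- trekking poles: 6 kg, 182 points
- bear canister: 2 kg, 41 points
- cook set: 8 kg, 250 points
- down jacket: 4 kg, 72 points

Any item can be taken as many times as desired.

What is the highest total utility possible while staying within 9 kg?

Best packing: rain jacket — 9 kg, 374 total.

374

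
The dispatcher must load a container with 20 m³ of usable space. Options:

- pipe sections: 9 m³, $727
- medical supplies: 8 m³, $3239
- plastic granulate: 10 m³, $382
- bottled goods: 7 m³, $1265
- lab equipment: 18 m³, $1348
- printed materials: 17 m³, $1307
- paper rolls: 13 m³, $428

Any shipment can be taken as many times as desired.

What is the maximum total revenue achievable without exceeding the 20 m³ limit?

6478

The ratio ordering already packs tightly: 2×medical supplies, 16 m³, 6478.
Nothing else within 20 m³ beats 6478.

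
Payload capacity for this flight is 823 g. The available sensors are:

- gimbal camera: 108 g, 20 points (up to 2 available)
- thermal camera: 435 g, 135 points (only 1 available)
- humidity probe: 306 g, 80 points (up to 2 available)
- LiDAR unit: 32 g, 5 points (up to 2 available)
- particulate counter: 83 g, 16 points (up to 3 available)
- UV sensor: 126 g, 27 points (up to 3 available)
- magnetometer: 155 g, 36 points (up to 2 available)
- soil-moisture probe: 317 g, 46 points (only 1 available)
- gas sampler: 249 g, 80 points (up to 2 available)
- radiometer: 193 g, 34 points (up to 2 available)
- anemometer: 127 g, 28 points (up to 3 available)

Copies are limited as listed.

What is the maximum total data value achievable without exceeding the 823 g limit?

243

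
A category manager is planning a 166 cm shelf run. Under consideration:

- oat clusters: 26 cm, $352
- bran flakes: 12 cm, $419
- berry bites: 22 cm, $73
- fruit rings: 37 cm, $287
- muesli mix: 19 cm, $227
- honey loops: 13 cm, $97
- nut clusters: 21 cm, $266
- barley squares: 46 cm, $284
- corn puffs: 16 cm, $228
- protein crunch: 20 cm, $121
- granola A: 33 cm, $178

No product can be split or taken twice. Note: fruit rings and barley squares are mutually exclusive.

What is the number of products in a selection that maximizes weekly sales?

8

Optimal total is 1997.
oat clusters + bran flakes + fruit rings + muesli mix + honey loops + nut clusters + corn puffs + protein crunch hits 1997 at 164 cm.
All optima have 8 products.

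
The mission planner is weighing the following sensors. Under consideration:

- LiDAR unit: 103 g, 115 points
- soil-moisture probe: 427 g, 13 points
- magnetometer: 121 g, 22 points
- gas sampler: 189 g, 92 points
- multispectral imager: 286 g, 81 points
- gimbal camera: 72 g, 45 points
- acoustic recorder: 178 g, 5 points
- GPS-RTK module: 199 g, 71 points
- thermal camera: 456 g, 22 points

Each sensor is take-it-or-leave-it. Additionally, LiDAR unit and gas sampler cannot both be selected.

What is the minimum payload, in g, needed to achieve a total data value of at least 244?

Minimise g subject to total data value ≥ 244.
Taking LiDAR unit + magnetometer + gimbal camera + GPS-RTK module gives 253 (≥ 244) for 495 g.
Any bundle with less than 495 g falls short of 244.

495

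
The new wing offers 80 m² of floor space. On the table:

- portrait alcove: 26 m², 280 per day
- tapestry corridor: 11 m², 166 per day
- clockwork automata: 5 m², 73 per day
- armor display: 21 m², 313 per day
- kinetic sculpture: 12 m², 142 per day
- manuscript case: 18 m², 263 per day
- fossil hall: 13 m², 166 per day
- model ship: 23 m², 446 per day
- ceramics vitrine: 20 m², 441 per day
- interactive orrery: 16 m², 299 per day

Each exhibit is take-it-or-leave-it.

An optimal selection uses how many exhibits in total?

The maximum expected visitors within 80 m² is 1499.
armor display + model ship + ceramics vitrine + interactive orrery hits 1499 at 80 m².
All optima have 4 exhibits.

4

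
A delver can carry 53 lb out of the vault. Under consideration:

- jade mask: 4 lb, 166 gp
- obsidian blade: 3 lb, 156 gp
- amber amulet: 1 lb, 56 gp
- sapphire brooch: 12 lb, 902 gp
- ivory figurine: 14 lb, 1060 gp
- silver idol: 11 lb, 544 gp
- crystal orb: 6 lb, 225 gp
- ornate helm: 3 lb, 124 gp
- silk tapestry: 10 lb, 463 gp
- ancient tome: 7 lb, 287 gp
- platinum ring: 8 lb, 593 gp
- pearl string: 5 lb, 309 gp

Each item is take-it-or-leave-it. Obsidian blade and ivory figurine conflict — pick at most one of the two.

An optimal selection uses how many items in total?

The maximum value within 53 lb is 3532.
For example sapphire brooch + ivory figurine + silver idol + ornate helm + platinum ring + pearl string achieves it, using 53 lb.
All optima have 6 items.

6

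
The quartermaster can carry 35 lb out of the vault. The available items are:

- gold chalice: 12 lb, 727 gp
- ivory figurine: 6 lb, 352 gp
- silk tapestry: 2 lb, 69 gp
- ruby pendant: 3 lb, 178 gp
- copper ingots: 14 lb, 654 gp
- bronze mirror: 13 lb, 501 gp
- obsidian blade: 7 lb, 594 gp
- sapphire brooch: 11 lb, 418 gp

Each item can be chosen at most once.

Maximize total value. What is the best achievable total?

2044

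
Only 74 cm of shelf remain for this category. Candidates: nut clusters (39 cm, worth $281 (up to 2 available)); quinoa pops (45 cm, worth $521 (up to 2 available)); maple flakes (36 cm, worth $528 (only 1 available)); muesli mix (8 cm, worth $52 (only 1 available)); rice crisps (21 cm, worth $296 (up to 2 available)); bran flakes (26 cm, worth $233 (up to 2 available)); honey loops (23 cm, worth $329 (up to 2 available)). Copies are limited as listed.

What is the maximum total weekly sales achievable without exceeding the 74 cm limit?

973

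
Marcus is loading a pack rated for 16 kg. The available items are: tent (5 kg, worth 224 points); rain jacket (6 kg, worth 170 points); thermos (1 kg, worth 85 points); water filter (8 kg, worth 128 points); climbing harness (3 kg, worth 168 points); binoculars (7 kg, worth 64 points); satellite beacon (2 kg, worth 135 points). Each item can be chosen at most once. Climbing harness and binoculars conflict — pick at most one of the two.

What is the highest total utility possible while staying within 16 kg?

Taking the top-ratio items first gives tent + thermos + climbing harness + satellite beacon for 612 (11 kg).
Dropping thermos frees 1 kg; slotting in rain jacket (6 kg) lifts the total to 697 at 16 kg.

697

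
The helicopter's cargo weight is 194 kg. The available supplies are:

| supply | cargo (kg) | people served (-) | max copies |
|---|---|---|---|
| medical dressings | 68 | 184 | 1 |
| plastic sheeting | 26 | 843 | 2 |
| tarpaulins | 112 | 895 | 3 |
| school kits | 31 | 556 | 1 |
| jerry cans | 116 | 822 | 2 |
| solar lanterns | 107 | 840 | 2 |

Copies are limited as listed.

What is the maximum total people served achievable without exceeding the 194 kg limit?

3082

The ratio ordering already packs tightly: 2×plastic sheeting + school kits + solar lanterns, 190 kg, 3082.
Nothing else within 194 kg beats 3082.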